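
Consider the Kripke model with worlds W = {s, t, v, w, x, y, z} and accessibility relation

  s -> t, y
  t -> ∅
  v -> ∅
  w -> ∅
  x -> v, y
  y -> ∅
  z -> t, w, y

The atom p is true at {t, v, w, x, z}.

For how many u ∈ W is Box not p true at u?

s: successors {t, y}; not p there: t:F, y:T. ✗
t: no successors, so Box not p holds vacuously. ✓
v: no successors, so Box not p holds vacuously. ✓
w: no successors, so Box not p holds vacuously. ✓
x: successors {v, y}; not p there: v:F, y:T. ✗
y: no successors, so Box not p holds vacuously. ✓
z: successors {t, w, y}; not p there: t:F, w:F, y:T. ✗
Satisfying worlds: {t, v, w, y}.

4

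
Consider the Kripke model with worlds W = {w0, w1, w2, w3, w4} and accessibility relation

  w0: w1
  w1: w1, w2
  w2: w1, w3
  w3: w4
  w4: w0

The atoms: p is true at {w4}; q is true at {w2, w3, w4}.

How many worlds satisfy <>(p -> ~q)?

4

w0: successors {w1}; p -> ~q there: w1:T. ✓
w1: successors {w1, w2}; p -> ~q there: w1:T, w2:T. ✓
w2: successors {w1, w3}; p -> ~q there: w1:T, w3:T. ✓
w3: successors {w4}; p -> ~q there: w4:F. ✗
w4: successors {w0}; p -> ~q there: w0:T. ✓
Satisfying worlds: {w0, w1, w2, w4}.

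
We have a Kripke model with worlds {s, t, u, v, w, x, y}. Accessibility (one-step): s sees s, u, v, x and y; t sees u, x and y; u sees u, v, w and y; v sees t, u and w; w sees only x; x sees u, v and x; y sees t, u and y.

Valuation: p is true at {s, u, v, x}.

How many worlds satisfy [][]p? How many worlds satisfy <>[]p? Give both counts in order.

For [][]p:
s: successors {s, u, v, x, y}; []p there: s:F, u:F, v:F, x:T, y:F. ✗
t: successors {u, x, y}; []p there: u:F, x:T, y:F. ✗
u: successors {u, v, w, y}; []p there: u:F, v:F, w:T, y:F. ✗
v: successors {t, u, w}; []p there: t:F, u:F, w:T. ✗
w: successors {x}; []p there: x:T. ✓
x: successors {u, v, x}; []p there: u:F, v:F, x:T. ✗
y: successors {t, u, y}; []p there: t:F, u:F, y:F. ✗
— 1 world.
For <>[]p:
s: successors {s, u, v, x, y}; []p there: s:F, u:F, v:F, x:T, y:F. ✓
t: successors {u, x, y}; []p there: u:F, x:T, y:F. ✓
u: successors {u, v, w, y}; []p there: u:F, v:F, w:T, y:F. ✓
v: successors {t, u, w}; []p there: t:F, u:F, w:T. ✓
w: successors {x}; []p there: x:T. ✓
x: successors {u, v, x}; []p there: u:F, v:F, x:T. ✓
y: successors {t, u, y}; []p there: t:F, u:F, y:F. ✗
— 6 worlds.

1 and 6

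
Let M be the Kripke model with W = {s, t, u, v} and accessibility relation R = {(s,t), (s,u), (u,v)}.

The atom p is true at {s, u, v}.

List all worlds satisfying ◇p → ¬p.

{t, v}

s: ◇p is T, ¬p is F. ✗
t: ◇p is F, ¬p is T. ✓
u: ◇p is T, ¬p is F. ✗
v: ◇p is F, ¬p is F. ✓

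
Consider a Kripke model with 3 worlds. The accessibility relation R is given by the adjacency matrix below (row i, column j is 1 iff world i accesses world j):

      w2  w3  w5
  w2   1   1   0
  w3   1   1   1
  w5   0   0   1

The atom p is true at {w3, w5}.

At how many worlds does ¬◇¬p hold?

w2: ◇¬p is T. ✗
w3: ◇¬p is T. ✗
w5: ◇¬p is F. ✓
Satisfying worlds: {w5}.

1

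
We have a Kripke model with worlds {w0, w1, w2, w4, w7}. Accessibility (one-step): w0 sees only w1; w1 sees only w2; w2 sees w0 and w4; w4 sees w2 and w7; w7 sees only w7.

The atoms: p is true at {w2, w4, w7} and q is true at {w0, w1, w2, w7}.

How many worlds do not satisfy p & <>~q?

w0: p is F, <>~q is F. ✗
w1: p is F, <>~q is F. ✗
w2: p is T, <>~q is T. ✓
w4: p is T, <>~q is F. ✗
w7: p is T, <>~q is F. ✗
Satisfying worlds: {w2}.
So p & <>~q fails at the other 4 worlds.

4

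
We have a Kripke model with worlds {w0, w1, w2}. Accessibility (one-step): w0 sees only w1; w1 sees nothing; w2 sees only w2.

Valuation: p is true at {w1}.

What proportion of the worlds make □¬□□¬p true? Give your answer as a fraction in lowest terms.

1/3

w0: successors {w1}; ¬□□¬p there: w1:F. ✗
w1: no successors, so □¬□□¬p holds vacuously. ✓
w2: successors {w2}; ¬□□¬p there: w2:F. ✗
That's 1 of 3 worlds, so 1/3.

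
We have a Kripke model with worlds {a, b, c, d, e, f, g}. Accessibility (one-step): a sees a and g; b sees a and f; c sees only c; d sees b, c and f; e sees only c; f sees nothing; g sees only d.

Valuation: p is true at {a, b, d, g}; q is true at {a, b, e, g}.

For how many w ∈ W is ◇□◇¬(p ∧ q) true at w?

5

a: successors {a, g}; □◇¬(p ∧ q) there: a:F, g:T. ✓
b: successors {a, f}; □◇¬(p ∧ q) there: a:F, f:T. ✓
c: successors {c}; □◇¬(p ∧ q) there: c:T. ✓
d: successors {b, c, f}; □◇¬(p ∧ q) there: b:F, c:T, f:T. ✓
e: successors {c}; □◇¬(p ∧ q) there: c:T. ✓
f: no successors, so ◇□◇¬(p ∧ q) fails. ✗
g: successors {d}; □◇¬(p ∧ q) there: d:F. ✗
Satisfying worlds: {a, b, c, d, e}.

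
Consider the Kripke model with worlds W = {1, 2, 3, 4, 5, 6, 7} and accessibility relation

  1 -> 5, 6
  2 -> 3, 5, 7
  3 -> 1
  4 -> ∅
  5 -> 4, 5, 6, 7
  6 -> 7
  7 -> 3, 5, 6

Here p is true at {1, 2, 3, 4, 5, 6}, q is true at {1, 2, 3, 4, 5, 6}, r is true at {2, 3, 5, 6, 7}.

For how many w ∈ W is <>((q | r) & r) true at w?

5

1: successors {5, 6}; (q | r) & r there: 5:T, 6:T. ✓
2: successors {3, 5, 7}; (q | r) & r there: 3:T, 5:T, 7:T. ✓
3: successors {1}; (q | r) & r there: 1:F. ✗
4: no successors, so <>((q | r) & r) fails. ✗
5: successors {4, 5, 6, 7}; (q | r) & r there: 4:F, 5:T, 6:T, 7:T. ✓
6: successors {7}; (q | r) & r there: 7:T. ✓
7: successors {3, 5, 6}; (q | r) & r there: 3:T, 5:T, 6:T. ✓
Satisfying worlds: {1, 2, 5, 6, 7}.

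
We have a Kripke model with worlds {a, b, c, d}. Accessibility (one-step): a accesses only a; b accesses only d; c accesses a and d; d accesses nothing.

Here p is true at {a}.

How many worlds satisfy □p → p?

a: □p is T, p is T. ✓
b: □p is F, p is F. ✓
c: □p is F, p is F. ✓
d: □p is T, p is F. ✗
Satisfying worlds: {a, b, c}.

3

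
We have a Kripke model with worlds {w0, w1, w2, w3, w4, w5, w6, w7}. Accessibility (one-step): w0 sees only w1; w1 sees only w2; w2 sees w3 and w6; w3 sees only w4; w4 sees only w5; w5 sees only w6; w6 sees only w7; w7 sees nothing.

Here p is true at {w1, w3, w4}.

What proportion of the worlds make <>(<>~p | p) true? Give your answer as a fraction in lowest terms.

w0: successors {w1}; <>~p | p there: w1:T. ✓
w1: successors {w2}; <>~p | p there: w2:T. ✓
w2: successors {w3, w6}; <>~p | p there: w3:T, w6:T. ✓
w3: successors {w4}; <>~p | p there: w4:T. ✓
w4: successors {w5}; <>~p | p there: w5:T. ✓
w5: successors {w6}; <>~p | p there: w6:T. ✓
w6: successors {w7}; <>~p | p there: w7:F. ✗
w7: no successors, so <>(<>~p | p) fails. ✗
That's 6 of 8 worlds, so 6/8 = 3/4.

3/4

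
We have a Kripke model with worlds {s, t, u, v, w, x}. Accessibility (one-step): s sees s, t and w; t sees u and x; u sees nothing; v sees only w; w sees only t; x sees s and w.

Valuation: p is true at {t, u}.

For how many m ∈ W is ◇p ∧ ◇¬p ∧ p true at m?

s: ◇p is T, ◇¬p ∧ p is F. ✗
t: ◇p is T, ◇¬p ∧ p is T. ✓
u: ◇p is F, ◇¬p ∧ p is F. ✗
v: ◇p is F, ◇¬p ∧ p is F. ✗
w: ◇p is T, ◇¬p ∧ p is F. ✗
x: ◇p is F, ◇¬p ∧ p is F. ✗
Satisfying worlds: {t}.

1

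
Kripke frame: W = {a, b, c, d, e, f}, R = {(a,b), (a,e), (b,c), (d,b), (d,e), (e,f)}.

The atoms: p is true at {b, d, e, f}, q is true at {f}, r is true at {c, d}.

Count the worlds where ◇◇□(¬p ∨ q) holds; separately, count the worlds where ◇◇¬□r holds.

For ◇◇□(¬p ∨ q):
a: successors {b, e}; ◇□(¬p ∨ q) there: b:T, e:T. ✓
b: successors {c}; ◇□(¬p ∨ q) there: c:F. ✗
c: no successors, so ◇◇□(¬p ∨ q) fails. ✗
d: successors {b, e}; ◇□(¬p ∨ q) there: b:T, e:T. ✓
e: successors {f}; ◇□(¬p ∨ q) there: f:F. ✗
f: no successors, so ◇◇□(¬p ∨ q) fails. ✗
— 2 worlds.
For ◇◇¬□r:
a: successors {b, e}; ◇¬□r there: b:F, e:F. ✗
b: successors {c}; ◇¬□r there: c:F. ✗
c: no successors, so ◇◇¬□r fails. ✗
d: successors {b, e}; ◇¬□r there: b:F, e:F. ✗
e: successors {f}; ◇¬□r there: f:F. ✗
f: no successors, so ◇◇¬□r fails. ✗
— 0 worlds.

2 and 0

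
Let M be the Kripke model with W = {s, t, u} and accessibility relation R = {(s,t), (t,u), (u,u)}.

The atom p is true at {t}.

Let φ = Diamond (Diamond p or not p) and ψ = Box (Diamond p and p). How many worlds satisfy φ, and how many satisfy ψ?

For Diamond (Diamond p or not p):
s: successors {t}; Diamond p or not p there: t:F. ✗
t: successors {u}; Diamond p or not p there: u:T. ✓
u: successors {u}; Diamond p or not p there: u:T. ✓
— 2 worlds.
For Box (Diamond p and p):
s: successors {t}; Diamond p and p there: t:F. ✗
t: successors {u}; Diamond p and p there: u:F. ✗
u: successors {u}; Diamond p and p there: u:F. ✗
— 0 worlds.

2 and 0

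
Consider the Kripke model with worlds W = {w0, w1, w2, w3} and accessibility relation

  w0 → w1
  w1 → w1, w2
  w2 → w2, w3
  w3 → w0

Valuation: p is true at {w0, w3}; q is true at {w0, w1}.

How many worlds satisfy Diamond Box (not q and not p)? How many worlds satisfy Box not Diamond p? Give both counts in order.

0 and 2

For Diamond Box (not q and not p):
w0: successors {w1}; Box (not q and not p) there: w1:F. ✗
w1: successors {w1, w2}; Box (not q and not p) there: w1:F, w2:F. ✗
w2: successors {w2, w3}; Box (not q and not p) there: w2:F, w3:F. ✗
w3: successors {w0}; Box (not q and not p) there: w0:F. ✗
— 0 worlds.
For Box not Diamond p:
w0: successors {w1}; not Diamond p there: w1:T. ✓
w1: successors {w1, w2}; not Diamond p there: w1:T, w2:F. ✗
w2: successors {w2, w3}; not Diamond p there: w2:F, w3:F. ✗
w3: successors {w0}; not Diamond p there: w0:T. ✓
— 2 worlds.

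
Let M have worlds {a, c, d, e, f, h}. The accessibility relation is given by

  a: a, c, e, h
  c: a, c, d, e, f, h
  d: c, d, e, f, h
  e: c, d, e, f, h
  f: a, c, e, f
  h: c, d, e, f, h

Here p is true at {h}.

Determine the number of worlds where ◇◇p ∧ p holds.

a: ◇◇p is T, p is F. ✗
c: ◇◇p is T, p is F. ✗
d: ◇◇p is T, p is F. ✗
e: ◇◇p is T, p is F. ✗
f: ◇◇p is T, p is F. ✗
h: ◇◇p is T, p is T. ✓
Satisfying worlds: {h}.

1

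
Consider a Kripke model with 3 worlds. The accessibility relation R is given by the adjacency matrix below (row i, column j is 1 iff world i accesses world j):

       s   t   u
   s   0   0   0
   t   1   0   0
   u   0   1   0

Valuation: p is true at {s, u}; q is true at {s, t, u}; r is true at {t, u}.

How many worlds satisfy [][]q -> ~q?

s: [][]q is T, ~q is F. ✗
t: [][]q is T, ~q is F. ✗
u: [][]q is T, ~q is F. ✗
Satisfying worlds: ∅.

0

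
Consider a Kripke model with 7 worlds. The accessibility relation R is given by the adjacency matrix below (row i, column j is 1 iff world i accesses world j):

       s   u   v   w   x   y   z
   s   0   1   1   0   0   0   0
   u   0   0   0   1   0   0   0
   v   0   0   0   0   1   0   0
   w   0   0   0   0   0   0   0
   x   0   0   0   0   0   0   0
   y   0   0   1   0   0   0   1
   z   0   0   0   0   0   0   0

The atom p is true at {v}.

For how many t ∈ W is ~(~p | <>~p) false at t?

7

s: ~p | <>~p is T. ✗
u: ~p | <>~p is T. ✗
v: ~p | <>~p is T. ✗
w: ~p | <>~p is T. ✗
x: ~p | <>~p is T. ✗
y: ~p | <>~p is T. ✗
z: ~p | <>~p is T. ✗
Satisfying worlds: ∅.
So ~(~p | <>~p) fails at the other 7 worlds.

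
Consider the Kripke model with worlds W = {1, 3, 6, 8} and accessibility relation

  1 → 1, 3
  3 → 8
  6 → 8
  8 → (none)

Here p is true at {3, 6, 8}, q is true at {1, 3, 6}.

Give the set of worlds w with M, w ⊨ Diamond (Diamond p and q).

1: successors {1, 3}; Diamond p and q there: 1:T, 3:T. ✓
3: successors {8}; Diamond p and q there: 8:F. ✗
6: successors {8}; Diamond p and q there: 8:F. ✗
8: no successors, so Diamond (Diamond p and q) fails. ✗

{1}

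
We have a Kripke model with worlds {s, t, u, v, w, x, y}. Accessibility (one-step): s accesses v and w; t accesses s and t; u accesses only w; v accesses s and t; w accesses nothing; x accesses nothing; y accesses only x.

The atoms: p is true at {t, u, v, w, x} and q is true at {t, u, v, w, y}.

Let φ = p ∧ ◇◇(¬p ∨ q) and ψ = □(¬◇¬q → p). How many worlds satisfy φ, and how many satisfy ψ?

For p ∧ ◇◇(¬p ∨ q):
s: p is F, ◇◇(¬p ∨ q) is T. ✗
t: p is T, ◇◇(¬p ∨ q) is T. ✓
u: p is T, ◇◇(¬p ∨ q) is F. ✗
v: p is T, ◇◇(¬p ∨ q) is T. ✓
w: p is T, ◇◇(¬p ∨ q) is F. ✗
x: p is T, ◇◇(¬p ∨ q) is F. ✗
y: p is F, ◇◇(¬p ∨ q) is F. ✗
— 2 worlds.
For □(¬◇¬q → p):
s: successors {v, w}; ¬◇¬q → p there: v:T, w:T. ✓
t: successors {s, t}; ¬◇¬q → p there: s:F, t:T. ✗
u: successors {w}; ¬◇¬q → p there: w:T. ✓
v: successors {s, t}; ¬◇¬q → p there: s:F, t:T. ✗
w: no successors, so □(¬◇¬q → p) holds vacuously. ✓
x: no successors, so □(¬◇¬q → p) holds vacuously. ✓
y: successors {x}; ¬◇¬q → p there: x:T. ✓
— 5 worlds.

2 and 5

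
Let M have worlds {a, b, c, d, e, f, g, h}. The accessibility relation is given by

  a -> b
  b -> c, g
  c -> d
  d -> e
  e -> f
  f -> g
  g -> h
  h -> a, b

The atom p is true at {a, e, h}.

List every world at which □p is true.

{d, g}

a: successors {b}; p there: b:F. ✗
b: successors {c, g}; p there: c:F, g:F. ✗
c: successors {d}; p there: d:F. ✗
d: successors {e}; p there: e:T. ✓
e: successors {f}; p there: f:F. ✗
f: successors {g}; p there: g:F. ✗
g: successors {h}; p there: h:T. ✓
h: successors {a, b}; p there: a:T, b:F. ✗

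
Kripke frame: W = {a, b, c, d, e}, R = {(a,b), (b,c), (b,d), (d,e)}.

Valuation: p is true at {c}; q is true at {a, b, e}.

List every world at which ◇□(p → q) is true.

{b, d}

a: successors {b}; □(p → q) there: b:F. ✗
b: successors {c, d}; □(p → q) there: c:T, d:T. ✓
c: no successors, so ◇□(p → q) fails. ✗
d: successors {e}; □(p → q) there: e:T. ✓
e: no successors, so ◇□(p → q) fails. ✗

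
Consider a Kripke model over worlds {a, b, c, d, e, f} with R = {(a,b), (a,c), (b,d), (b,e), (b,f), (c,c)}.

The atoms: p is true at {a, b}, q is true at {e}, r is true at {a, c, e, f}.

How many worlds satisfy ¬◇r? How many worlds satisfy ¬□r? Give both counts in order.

3 and 2

For ¬◇r:
a: ◇r is T. ✗
b: ◇r is T. ✗
c: ◇r is T. ✗
d: ◇r is F. ✓
e: ◇r is F. ✓
f: ◇r is F. ✓
— 3 worlds.
For ¬□r:
a: □r is F. ✓
b: □r is F. ✓
c: □r is T. ✗
d: □r is T. ✗
e: □r is T. ✗
f: □r is T. ✗
— 2 worlds.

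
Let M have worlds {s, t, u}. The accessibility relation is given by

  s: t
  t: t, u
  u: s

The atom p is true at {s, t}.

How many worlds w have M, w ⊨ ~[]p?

s: []p is T. ✗
t: []p is F. ✓
u: []p is T. ✗
Satisfying worlds: {t}.

1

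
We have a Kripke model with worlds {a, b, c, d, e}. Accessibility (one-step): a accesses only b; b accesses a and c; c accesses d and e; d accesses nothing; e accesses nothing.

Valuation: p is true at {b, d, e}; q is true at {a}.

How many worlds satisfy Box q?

2

a: successors {b}; q there: b:F. ✗
b: successors {a, c}; q there: a:T, c:F. ✗
c: successors {d, e}; q there: d:F, e:F. ✗
d: no successors, so Box q holds vacuously. ✓
e: no successors, so Box q holds vacuously. ✓
Satisfying worlds: {d, e}.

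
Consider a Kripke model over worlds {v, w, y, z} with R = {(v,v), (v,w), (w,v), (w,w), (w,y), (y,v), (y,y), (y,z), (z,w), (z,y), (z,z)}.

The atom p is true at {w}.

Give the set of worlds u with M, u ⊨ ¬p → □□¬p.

{w}

v: ¬p is T, □□¬p is F. ✗
w: ¬p is F, □□¬p is F. ✓
y: ¬p is T, □□¬p is F. ✗
z: ¬p is T, □□¬p is F. ✗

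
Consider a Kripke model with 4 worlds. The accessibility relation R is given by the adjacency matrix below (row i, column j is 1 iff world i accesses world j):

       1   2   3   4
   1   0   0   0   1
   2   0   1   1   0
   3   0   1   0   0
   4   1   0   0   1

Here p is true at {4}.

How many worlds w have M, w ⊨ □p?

1: successors {4}; p there: 4:T. ✓
2: successors {2, 3}; p there: 2:F, 3:F. ✗
3: successors {2}; p there: 2:F. ✗
4: successors {1, 4}; p there: 1:F, 4:T. ✗
Satisfying worlds: {1}.

1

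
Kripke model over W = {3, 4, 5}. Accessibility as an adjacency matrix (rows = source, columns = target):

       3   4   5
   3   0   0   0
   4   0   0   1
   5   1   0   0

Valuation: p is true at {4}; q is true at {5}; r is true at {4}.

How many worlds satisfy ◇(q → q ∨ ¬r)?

2

3: no successors, so ◇(q → q ∨ ¬r) fails. ✗
4: successors {5}; q → q ∨ ¬r there: 5:T. ✓
5: successors {3}; q → q ∨ ¬r there: 3:T. ✓
Satisfying worlds: {4, 5}.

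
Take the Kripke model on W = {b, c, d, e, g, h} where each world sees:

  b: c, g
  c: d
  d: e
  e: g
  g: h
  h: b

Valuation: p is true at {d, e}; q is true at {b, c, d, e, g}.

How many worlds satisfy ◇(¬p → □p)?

b: successors {c, g}; ¬p → □p there: c:T, g:F. ✓
c: successors {d}; ¬p → □p there: d:T. ✓
d: successors {e}; ¬p → □p there: e:T. ✓
e: successors {g}; ¬p → □p there: g:F. ✗
g: successors {h}; ¬p → □p there: h:F. ✗
h: successors {b}; ¬p → □p there: b:F. ✗
Satisfying worlds: {b, c, d}.

3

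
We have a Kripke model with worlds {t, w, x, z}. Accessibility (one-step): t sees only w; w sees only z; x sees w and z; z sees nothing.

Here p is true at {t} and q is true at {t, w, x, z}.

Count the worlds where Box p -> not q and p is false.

t: Box p is F, not q and p is F. ✓
w: Box p is F, not q and p is F. ✓
x: Box p is F, not q and p is F. ✓
z: Box p is T, not q and p is F. ✗
Satisfying worlds: {t, w, x}.
So Box p -> not q and p fails at the other 1 world.

1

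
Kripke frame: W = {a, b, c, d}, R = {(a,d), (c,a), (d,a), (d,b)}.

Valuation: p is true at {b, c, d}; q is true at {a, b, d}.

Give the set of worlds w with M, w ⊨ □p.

{a, b}

a: successors {d}; p there: d:T. ✓
b: no successors, so □p holds vacuously. ✓
c: successors {a}; p there: a:F. ✗
d: successors {a, b}; p there: a:F, b:T. ✗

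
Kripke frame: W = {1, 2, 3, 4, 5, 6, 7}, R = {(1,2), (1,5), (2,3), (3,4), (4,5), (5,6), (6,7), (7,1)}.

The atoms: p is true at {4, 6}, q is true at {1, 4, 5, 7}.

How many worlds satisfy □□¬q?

2

1: successors {2, 5}; □¬q there: 2:T, 5:T. ✓
2: successors {3}; □¬q there: 3:F. ✗
3: successors {4}; □¬q there: 4:F. ✗
4: successors {5}; □¬q there: 5:T. ✓
5: successors {6}; □¬q there: 6:F. ✗
6: successors {7}; □¬q there: 7:F. ✗
7: successors {1}; □¬q there: 1:F. ✗
Satisfying worlds: {1, 4}.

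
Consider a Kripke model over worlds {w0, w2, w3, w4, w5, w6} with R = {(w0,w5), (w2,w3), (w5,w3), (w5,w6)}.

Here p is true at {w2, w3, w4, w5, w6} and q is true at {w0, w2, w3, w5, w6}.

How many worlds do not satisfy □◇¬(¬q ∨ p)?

3

w0: successors {w5}; ◇¬(¬q ∨ p) there: w5:F. ✗
w2: successors {w3}; ◇¬(¬q ∨ p) there: w3:F. ✗
w3: no successors, so □◇¬(¬q ∨ p) holds vacuously. ✓
w4: no successors, so □◇¬(¬q ∨ p) holds vacuously. ✓
w5: successors {w3, w6}; ◇¬(¬q ∨ p) there: w3:F, w6:F. ✗
w6: no successors, so □◇¬(¬q ∨ p) holds vacuously. ✓
Satisfying worlds: {w3, w4, w6}.
So □◇¬(¬q ∨ p) fails at the other 3 worlds.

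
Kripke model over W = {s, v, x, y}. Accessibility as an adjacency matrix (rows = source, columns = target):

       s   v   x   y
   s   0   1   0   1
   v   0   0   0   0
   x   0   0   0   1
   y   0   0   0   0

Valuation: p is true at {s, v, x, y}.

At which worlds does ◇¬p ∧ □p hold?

∅

s: ◇¬p is F, □p is T. ✗
v: ◇¬p is F, □p is T. ✗
x: ◇¬p is F, □p is T. ✗
y: ◇¬p is F, □p is T. ✗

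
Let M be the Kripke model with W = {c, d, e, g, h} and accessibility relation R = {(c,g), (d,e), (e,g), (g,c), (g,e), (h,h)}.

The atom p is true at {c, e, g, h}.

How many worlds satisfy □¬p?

0

c: successors {g}; ¬p there: g:F. ✗
d: successors {e}; ¬p there: e:F. ✗
e: successors {g}; ¬p there: g:F. ✗
g: successors {c, e}; ¬p there: c:F, e:F. ✗
h: successors {h}; ¬p there: h:F. ✗
Satisfying worlds: ∅.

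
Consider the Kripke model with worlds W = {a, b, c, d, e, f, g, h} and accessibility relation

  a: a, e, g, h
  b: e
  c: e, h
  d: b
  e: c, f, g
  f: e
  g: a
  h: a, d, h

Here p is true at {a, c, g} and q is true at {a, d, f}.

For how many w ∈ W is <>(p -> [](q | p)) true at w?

a: successors {a, e, g, h}; p -> [](q | p) there: a:F, e:T, g:T, h:T. ✓
b: successors {e}; p -> [](q | p) there: e:T. ✓
c: successors {e, h}; p -> [](q | p) there: e:T, h:T. ✓
d: successors {b}; p -> [](q | p) there: b:T. ✓
e: successors {c, f, g}; p -> [](q | p) there: c:F, f:T, g:T. ✓
f: successors {e}; p -> [](q | p) there: e:T. ✓
g: successors {a}; p -> [](q | p) there: a:F. ✗
h: successors {a, d, h}; p -> [](q | p) there: a:F, d:T, h:T. ✓
Satisfying worlds: {a, b, c, d, e, f, h}.

7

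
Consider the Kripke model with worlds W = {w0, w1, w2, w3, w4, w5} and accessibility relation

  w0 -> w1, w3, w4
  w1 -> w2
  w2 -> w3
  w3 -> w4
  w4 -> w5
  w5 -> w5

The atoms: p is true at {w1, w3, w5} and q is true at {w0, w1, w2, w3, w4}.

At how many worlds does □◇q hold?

2

w0: successors {w1, w3, w4}; ◇q there: w1:T, w3:T, w4:F. ✗
w1: successors {w2}; ◇q there: w2:T. ✓
w2: successors {w3}; ◇q there: w3:T. ✓
w3: successors {w4}; ◇q there: w4:F. ✗
w4: successors {w5}; ◇q there: w5:F. ✗
w5: successors {w5}; ◇q there: w5:F. ✗
Satisfying worlds: {w1, w2}.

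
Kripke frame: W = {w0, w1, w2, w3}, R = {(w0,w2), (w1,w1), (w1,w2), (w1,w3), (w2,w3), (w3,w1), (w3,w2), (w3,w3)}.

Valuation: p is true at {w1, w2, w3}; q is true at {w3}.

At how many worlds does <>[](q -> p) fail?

w0: successors {w2}; [](q -> p) there: w2:T. ✓
w1: successors {w1, w2, w3}; [](q -> p) there: w1:T, w2:T, w3:T. ✓
w2: successors {w3}; [](q -> p) there: w3:T. ✓
w3: successors {w1, w2, w3}; [](q -> p) there: w1:T, w2:T, w3:T. ✓
Satisfying worlds: {w0, w1, w2, w3}.
So <>[](q -> p) fails at the other 0 worlds.

0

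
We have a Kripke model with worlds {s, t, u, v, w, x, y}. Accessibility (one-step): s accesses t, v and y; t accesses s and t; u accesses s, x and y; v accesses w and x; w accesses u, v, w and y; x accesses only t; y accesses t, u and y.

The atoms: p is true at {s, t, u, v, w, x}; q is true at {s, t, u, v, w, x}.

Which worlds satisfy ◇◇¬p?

s: successors {t, v, y}; ◇¬p there: t:F, v:F, y:T. ✓
t: successors {s, t}; ◇¬p there: s:T, t:F. ✓
u: successors {s, x, y}; ◇¬p there: s:T, x:F, y:T. ✓
v: successors {w, x}; ◇¬p there: w:T, x:F. ✓
w: successors {u, v, w, y}; ◇¬p there: u:T, v:F, w:T, y:T. ✓
x: successors {t}; ◇¬p there: t:F. ✗
y: successors {t, u, y}; ◇¬p there: t:F, u:T, y:T. ✓

{s, t, u, v, w, y}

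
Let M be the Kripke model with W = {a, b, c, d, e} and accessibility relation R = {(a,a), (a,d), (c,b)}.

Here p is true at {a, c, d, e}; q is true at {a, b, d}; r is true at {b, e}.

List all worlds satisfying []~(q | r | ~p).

a: successors {a, d}; ~(q | r | ~p) there: a:F, d:F. ✗
b: no successors, so []~(q | r | ~p) holds vacuously. ✓
c: successors {b}; ~(q | r | ~p) there: b:F. ✗
d: no successors, so []~(q | r | ~p) holds vacuously. ✓
e: no successors, so []~(q | r | ~p) holds vacuously. ✓

{b, d, e}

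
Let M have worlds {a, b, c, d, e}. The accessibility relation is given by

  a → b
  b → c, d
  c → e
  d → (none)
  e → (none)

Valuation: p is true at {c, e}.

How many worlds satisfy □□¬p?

3

a: successors {b}; □¬p there: b:F. ✗
b: successors {c, d}; □¬p there: c:F, d:T. ✗
c: successors {e}; □¬p there: e:T. ✓
d: no successors, so □□¬p holds vacuously. ✓
e: no successors, so □□¬p holds vacuously. ✓
Satisfying worlds: {c, d, e}.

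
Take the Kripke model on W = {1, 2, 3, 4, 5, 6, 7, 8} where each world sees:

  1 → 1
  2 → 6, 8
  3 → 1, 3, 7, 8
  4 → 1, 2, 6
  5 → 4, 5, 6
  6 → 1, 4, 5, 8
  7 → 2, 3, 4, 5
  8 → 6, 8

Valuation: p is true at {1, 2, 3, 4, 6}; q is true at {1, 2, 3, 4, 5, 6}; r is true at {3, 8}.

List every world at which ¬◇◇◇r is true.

{1}

1: ◇◇◇r is F. ✓
2: ◇◇◇r is T. ✗
3: ◇◇◇r is T. ✗
4: ◇◇◇r is T. ✗
5: ◇◇◇r is T. ✗
6: ◇◇◇r is T. ✗
7: ◇◇◇r is T. ✗
8: ◇◇◇r is T. ✗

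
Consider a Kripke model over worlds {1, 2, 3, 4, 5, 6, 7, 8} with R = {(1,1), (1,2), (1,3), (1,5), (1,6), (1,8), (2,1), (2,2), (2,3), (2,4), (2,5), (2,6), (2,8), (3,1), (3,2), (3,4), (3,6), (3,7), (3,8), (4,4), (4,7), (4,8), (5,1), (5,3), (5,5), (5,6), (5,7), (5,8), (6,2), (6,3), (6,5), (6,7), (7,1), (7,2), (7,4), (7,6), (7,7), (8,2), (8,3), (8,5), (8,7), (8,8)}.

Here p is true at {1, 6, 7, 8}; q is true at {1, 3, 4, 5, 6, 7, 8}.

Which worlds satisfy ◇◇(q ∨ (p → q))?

{1, 2, 3, 4, 5, 6, 7, 8}

1: successors {1, 2, 3, 5, 6, 8}; ◇(q ∨ (p → q)) there: 1:T, 2:T, 3:T, 5:T, 6:T, 8:T. ✓
2: successors {1, 2, 3, 4, 5, 6, 8}; ◇(q ∨ (p → q)) there: 1:T, 2:T, 3:T, 4:T, 5:T, 6:T, 8:T. ✓
3: successors {1, 2, 4, 6, 7, 8}; ◇(q ∨ (p → q)) there: 1:T, 2:T, 4:T, 6:T, 7:T, 8:T. ✓
4: successors {4, 7, 8}; ◇(q ∨ (p → q)) there: 4:T, 7:T, 8:T. ✓
5: successors {1, 3, 5, 6, 7, 8}; ◇(q ∨ (p → q)) there: 1:T, 3:T, 5:T, 6:T, 7:T, 8:T. ✓
6: successors {2, 3, 5, 7}; ◇(q ∨ (p → q)) there: 2:T, 3:T, 5:T, 7:T. ✓
7: successors {1, 2, 4, 6, 7}; ◇(q ∨ (p → q)) there: 1:T, 2:T, 4:T, 6:T, 7:T. ✓
8: successors {2, 3, 5, 7, 8}; ◇(q ∨ (p → q)) there: 2:T, 3:T, 5:T, 7:T, 8:T. ✓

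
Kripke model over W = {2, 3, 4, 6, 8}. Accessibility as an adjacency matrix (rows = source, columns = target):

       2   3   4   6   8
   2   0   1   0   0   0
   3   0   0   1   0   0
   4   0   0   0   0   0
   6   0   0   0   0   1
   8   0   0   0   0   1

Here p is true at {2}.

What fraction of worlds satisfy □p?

2: successors {3}; p there: 3:F. ✗
3: successors {4}; p there: 4:F. ✗
4: no successors, so □p holds vacuously. ✓
6: successors {8}; p there: 8:F. ✗
8: successors {8}; p there: 8:F. ✗
That's 1 of 5 worlds, so 1/5.

1/5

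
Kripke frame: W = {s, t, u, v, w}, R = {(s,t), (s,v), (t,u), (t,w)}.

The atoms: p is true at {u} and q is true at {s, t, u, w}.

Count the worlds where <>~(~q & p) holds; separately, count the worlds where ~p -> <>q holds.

2 and 3

For <>~(~q & p):
s: successors {t, v}; ~(~q & p) there: t:T, v:T. ✓
t: successors {u, w}; ~(~q & p) there: u:T, w:T. ✓
u: no successors, so <>~(~q & p) fails. ✗
v: no successors, so <>~(~q & p) fails. ✗
w: no successors, so <>~(~q & p) fails. ✗
— 2 worlds.
For ~p -> <>q:
s: ~p is T, <>q is T. ✓
t: ~p is T, <>q is T. ✓
u: ~p is F, <>q is F. ✓
v: ~p is T, <>q is F. ✗
w: ~p is T, <>q is F. ✗
— 3 worlds.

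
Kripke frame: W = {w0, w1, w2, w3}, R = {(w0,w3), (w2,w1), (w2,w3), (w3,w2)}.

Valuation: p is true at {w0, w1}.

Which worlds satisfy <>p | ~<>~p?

w0: <>p is F, ~<>~p is F. ✗
w1: <>p is F, ~<>~p is T. ✓
w2: <>p is T, ~<>~p is F. ✓
w3: <>p is F, ~<>~p is F. ✗

{w1, w2}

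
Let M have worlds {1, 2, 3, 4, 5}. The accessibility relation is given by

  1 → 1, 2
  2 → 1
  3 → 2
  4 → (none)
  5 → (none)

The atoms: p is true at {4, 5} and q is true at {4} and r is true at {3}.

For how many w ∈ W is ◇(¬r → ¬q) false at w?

2

1: successors {1, 2}; ¬r → ¬q there: 1:T, 2:T. ✓
2: successors {1}; ¬r → ¬q there: 1:T. ✓
3: successors {2}; ¬r → ¬q there: 2:T. ✓
4: no successors, so ◇(¬r → ¬q) fails. ✗
5: no successors, so ◇(¬r → ¬q) fails. ✗
Satisfying worlds: {1, 2, 3}.
So ◇(¬r → ¬q) fails at the other 2 worlds.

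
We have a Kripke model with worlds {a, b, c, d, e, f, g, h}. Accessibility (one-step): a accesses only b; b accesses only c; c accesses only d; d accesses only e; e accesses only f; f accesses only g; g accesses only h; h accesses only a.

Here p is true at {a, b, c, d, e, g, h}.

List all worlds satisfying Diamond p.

a: successors {b}; p there: b:T. ✓
b: successors {c}; p there: c:T. ✓
c: successors {d}; p there: d:T. ✓
d: successors {e}; p there: e:T. ✓
e: successors {f}; p there: f:F. ✗
f: successors {g}; p there: g:T. ✓
g: successors {h}; p there: h:T. ✓
h: successors {a}; p there: a:T. ✓

{a, b, c, d, f, g, h}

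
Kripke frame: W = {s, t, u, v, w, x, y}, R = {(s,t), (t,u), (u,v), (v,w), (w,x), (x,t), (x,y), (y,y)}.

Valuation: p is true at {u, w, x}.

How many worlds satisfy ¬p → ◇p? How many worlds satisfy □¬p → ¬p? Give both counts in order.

5 and 5

For ¬p → ◇p:
s: ¬p is T, ◇p is F. ✗
t: ¬p is T, ◇p is T. ✓
u: ¬p is F, ◇p is F. ✓
v: ¬p is T, ◇p is T. ✓
w: ¬p is F, ◇p is T. ✓
x: ¬p is F, ◇p is F. ✓
y: ¬p is T, ◇p is F. ✗
— 5 worlds.
For □¬p → ¬p:
s: □¬p is T, ¬p is T. ✓
t: □¬p is F, ¬p is T. ✓
u: □¬p is T, ¬p is F. ✗
v: □¬p is F, ¬p is T. ✓
w: □¬p is F, ¬p is F. ✓
x: □¬p is T, ¬p is F. ✗
y: □¬p is T, ¬p is T. ✓
— 5 worlds.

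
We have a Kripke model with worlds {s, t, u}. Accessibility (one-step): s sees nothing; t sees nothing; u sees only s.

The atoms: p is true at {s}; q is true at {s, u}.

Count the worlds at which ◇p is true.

s: no successors, so ◇p fails. ✗
t: no successors, so ◇p fails. ✗
u: successors {s}; p there: s:T. ✓
Satisfying worlds: {u}.

1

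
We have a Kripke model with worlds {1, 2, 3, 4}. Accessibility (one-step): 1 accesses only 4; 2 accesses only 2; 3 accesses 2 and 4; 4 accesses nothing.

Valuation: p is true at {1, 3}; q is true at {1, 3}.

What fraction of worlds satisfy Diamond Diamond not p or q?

3/4

1: Diamond Diamond not p is F, q is T. ✓
2: Diamond Diamond not p is T, q is F. ✓
3: Diamond Diamond not p is T, q is T. ✓
4: Diamond Diamond not p is F, q is F. ✗
That's 3 of 4 worlds, so 3/4.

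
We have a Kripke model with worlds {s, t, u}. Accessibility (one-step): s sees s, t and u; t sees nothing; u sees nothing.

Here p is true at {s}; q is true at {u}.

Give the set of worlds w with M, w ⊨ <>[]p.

s: successors {s, t, u}; []p there: s:F, t:T, u:T. ✓
t: no successors, so <>[]p fails. ✗
u: no successors, so <>[]p fails. ✗

{s}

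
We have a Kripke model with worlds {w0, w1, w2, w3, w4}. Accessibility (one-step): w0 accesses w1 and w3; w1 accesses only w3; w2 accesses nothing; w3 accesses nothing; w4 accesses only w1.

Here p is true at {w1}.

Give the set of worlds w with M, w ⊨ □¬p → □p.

w0: □¬p is F, □p is F. ✓
w1: □¬p is T, □p is F. ✗
w2: □¬p is T, □p is T. ✓
w3: □¬p is T, □p is T. ✓
w4: □¬p is F, □p is T. ✓

{w0, w2, w3, w4}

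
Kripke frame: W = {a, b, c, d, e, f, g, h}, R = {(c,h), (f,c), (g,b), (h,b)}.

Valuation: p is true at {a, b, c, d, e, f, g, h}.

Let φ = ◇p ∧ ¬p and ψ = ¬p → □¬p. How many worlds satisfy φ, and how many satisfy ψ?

For ◇p ∧ ¬p:
a: ◇p is F, ¬p is F. ✗
b: ◇p is F, ¬p is F. ✗
c: ◇p is T, ¬p is F. ✗
d: ◇p is F, ¬p is F. ✗
e: ◇p is F, ¬p is F. ✗
f: ◇p is T, ¬p is F. ✗
g: ◇p is T, ¬p is F. ✗
h: ◇p is T, ¬p is F. ✗
— 0 worlds.
For ¬p → □¬p:
a: ¬p is F, □¬p is T. ✓
b: ¬p is F, □¬p is T. ✓
c: ¬p is F, □¬p is F. ✓
d: ¬p is F, □¬p is T. ✓
e: ¬p is F, □¬p is T. ✓
f: ¬p is F, □¬p is F. ✓
g: ¬p is F, □¬p is F. ✓
h: ¬p is F, □¬p is F. ✓
— 8 worlds.

0 and 8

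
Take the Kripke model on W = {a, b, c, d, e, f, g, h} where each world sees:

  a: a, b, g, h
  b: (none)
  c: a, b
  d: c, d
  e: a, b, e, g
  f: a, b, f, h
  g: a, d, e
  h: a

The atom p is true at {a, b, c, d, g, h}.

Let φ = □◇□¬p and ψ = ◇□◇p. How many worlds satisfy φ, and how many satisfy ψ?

2 and 6

For □◇□¬p:
a: successors {a, b, g, h}; ◇□¬p there: a:T, b:F, g:F, h:F. ✗
b: no successors, so □◇□¬p holds vacuously. ✓
c: successors {a, b}; ◇□¬p there: a:T, b:F. ✗
d: successors {c, d}; ◇□¬p there: c:T, d:F. ✗
e: successors {a, b, e, g}; ◇□¬p there: a:T, b:F, e:T, g:F. ✗
f: successors {a, b, f, h}; ◇□¬p there: a:T, b:F, f:T, h:F. ✗
g: successors {a, d, e}; ◇□¬p there: a:T, d:F, e:T. ✗
h: successors {a}; ◇□¬p there: a:T. ✓
— 2 worlds.
For ◇□◇p:
a: successors {a, b, g, h}; □◇p there: a:F, b:T, g:T, h:T. ✓
b: no successors, so ◇□◇p fails. ✗
c: successors {a, b}; □◇p there: a:F, b:T. ✓
d: successors {c, d}; □◇p there: c:F, d:T. ✓
e: successors {a, b, e, g}; □◇p there: a:F, b:T, e:F, g:T. ✓
f: successors {a, b, f, h}; □◇p there: a:F, b:T, f:F, h:T. ✓
g: successors {a, d, e}; □◇p there: a:F, d:T, e:F. ✓
h: successors {a}; □◇p there: a:F. ✗
— 6 worlds.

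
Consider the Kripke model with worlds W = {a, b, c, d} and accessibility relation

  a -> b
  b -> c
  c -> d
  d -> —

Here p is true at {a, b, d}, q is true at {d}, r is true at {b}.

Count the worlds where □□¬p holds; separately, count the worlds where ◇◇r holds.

3 and 0

For □□¬p:
a: successors {b}; □¬p there: b:T. ✓
b: successors {c}; □¬p there: c:F. ✗
c: successors {d}; □¬p there: d:T. ✓
d: no successors, so □□¬p holds vacuously. ✓
— 3 worlds.
For ◇◇r:
a: successors {b}; ◇r there: b:F. ✗
b: successors {c}; ◇r there: c:F. ✗
c: successors {d}; ◇r there: d:F. ✗
d: no successors, so ◇◇r fails. ✗
— 0 worlds.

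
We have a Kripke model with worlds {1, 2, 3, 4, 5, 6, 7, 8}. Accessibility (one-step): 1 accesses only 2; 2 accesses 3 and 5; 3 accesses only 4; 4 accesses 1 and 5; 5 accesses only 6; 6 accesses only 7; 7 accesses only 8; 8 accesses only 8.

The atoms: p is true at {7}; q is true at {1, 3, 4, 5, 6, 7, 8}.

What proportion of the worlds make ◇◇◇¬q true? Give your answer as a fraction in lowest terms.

1: successors {2}; ◇◇¬q there: 2:F. ✗
2: successors {3, 5}; ◇◇¬q there: 3:F, 5:F. ✗
3: successors {4}; ◇◇¬q there: 4:T. ✓
4: successors {1, 5}; ◇◇¬q there: 1:F, 5:F. ✗
5: successors {6}; ◇◇¬q there: 6:F. ✗
6: successors {7}; ◇◇¬q there: 7:F. ✗
7: successors {8}; ◇◇¬q there: 8:F. ✗
8: successors {8}; ◇◇¬q there: 8:F. ✗
That's 1 of 8 worlds, so 1/8.

1/8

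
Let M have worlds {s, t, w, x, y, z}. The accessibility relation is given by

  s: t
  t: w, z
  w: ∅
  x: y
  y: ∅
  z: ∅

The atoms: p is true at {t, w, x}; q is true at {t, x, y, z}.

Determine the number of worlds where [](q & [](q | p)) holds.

s: successors {t}; q & [](q | p) there: t:T. ✓
t: successors {w, z}; q & [](q | p) there: w:F, z:T. ✗
w: no successors, so [](q & [](q | p)) holds vacuously. ✓
x: successors {y}; q & [](q | p) there: y:T. ✓
y: no successors, so [](q & [](q | p)) holds vacuously. ✓
z: no successors, so [](q & [](q | p)) holds vacuously. ✓
Satisfying worlds: {s, w, x, y, z}.

5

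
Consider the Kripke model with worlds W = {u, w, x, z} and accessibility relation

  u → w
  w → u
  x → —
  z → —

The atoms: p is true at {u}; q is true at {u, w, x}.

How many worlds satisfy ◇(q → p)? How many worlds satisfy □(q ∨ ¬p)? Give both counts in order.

1 and 4

For ◇(q → p):
u: successors {w}; q → p there: w:F. ✗
w: successors {u}; q → p there: u:T. ✓
x: no successors, so ◇(q → p) fails. ✗
z: no successors, so ◇(q → p) fails. ✗
— 1 world.
For □(q ∨ ¬p):
u: successors {w}; q ∨ ¬p there: w:T. ✓
w: successors {u}; q ∨ ¬p there: u:T. ✓
x: no successors, so □(q ∨ ¬p) holds vacuously. ✓
z: no successors, so □(q ∨ ¬p) holds vacuously. ✓
— 4 worlds.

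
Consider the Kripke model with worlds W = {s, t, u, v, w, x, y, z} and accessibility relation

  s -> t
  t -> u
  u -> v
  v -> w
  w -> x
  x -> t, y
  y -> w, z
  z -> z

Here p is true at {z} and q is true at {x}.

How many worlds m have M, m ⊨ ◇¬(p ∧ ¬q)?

7

s: successors {t}; ¬(p ∧ ¬q) there: t:T. ✓
t: successors {u}; ¬(p ∧ ¬q) there: u:T. ✓
u: successors {v}; ¬(p ∧ ¬q) there: v:T. ✓
v: successors {w}; ¬(p ∧ ¬q) there: w:T. ✓
w: successors {x}; ¬(p ∧ ¬q) there: x:T. ✓
x: successors {t, y}; ¬(p ∧ ¬q) there: t:T, y:T. ✓
y: successors {w, z}; ¬(p ∧ ¬q) there: w:T, z:F. ✓
z: successors {z}; ¬(p ∧ ¬q) there: z:F. ✗
Satisfying worlds: {s, t, u, v, w, x, y}.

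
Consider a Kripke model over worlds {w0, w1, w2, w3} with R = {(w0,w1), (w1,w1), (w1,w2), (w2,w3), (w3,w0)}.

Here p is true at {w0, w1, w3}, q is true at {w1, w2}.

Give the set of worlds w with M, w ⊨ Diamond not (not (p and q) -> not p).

w0: successors {w1}; not (not (p and q) -> not p) there: w1:F. ✗
w1: successors {w1, w2}; not (not (p and q) -> not p) there: w1:F, w2:F. ✗
w2: successors {w3}; not (not (p and q) -> not p) there: w3:T. ✓
w3: successors {w0}; not (not (p and q) -> not p) there: w0:T. ✓

{w2, w3}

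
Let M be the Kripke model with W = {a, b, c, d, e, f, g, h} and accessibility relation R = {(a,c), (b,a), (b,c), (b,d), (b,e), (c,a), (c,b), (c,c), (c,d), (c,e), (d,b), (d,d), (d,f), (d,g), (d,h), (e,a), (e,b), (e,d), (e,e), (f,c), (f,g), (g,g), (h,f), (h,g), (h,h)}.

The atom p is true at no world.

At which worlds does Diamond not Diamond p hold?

a: successors {c}; not Diamond p there: c:T. ✓
b: successors {a, c, d, e}; not Diamond p there: a:T, c:T, d:T, e:T. ✓
c: successors {a, b, c, d, e}; not Diamond p there: a:T, b:T, c:T, d:T, e:T. ✓
d: successors {b, d, f, g, h}; not Diamond p there: b:T, d:T, f:T, g:T, h:T. ✓
e: successors {a, b, d, e}; not Diamond p there: a:T, b:T, d:T, e:T. ✓
f: successors {c, g}; not Diamond p there: c:T, g:T. ✓
g: successors {g}; not Diamond p there: g:T. ✓
h: successors {f, g, h}; not Diamond p there: f:T, g:T, h:T. ✓

{a, b, c, d, e, f, g, h}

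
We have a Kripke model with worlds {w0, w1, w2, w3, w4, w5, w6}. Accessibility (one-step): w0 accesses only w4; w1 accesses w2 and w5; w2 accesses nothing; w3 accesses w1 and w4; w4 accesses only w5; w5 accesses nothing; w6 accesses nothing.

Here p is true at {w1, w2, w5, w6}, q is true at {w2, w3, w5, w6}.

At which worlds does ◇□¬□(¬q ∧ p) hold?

{w1, w4}

w0: successors {w4}; □¬□(¬q ∧ p) there: w4:F. ✗
w1: successors {w2, w5}; □¬□(¬q ∧ p) there: w2:T, w5:T. ✓
w2: no successors, so ◇□¬□(¬q ∧ p) fails. ✗
w3: successors {w1, w4}; □¬□(¬q ∧ p) there: w1:F, w4:F. ✗
w4: successors {w5}; □¬□(¬q ∧ p) there: w5:T. ✓
w5: no successors, so ◇□¬□(¬q ∧ p) fails. ✗
w6: no successors, so ◇□¬□(¬q ∧ p) fails. ✗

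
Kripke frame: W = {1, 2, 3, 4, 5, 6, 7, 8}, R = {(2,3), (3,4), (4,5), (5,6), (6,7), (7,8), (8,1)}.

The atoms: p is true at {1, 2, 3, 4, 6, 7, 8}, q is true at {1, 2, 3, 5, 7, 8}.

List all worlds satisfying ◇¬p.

{4}

1: no successors, so ◇¬p fails. ✗
2: successors {3}; ¬p there: 3:F. ✗
3: successors {4}; ¬p there: 4:F. ✗
4: successors {5}; ¬p there: 5:T. ✓
5: successors {6}; ¬p there: 6:F. ✗
6: successors {7}; ¬p there: 7:F. ✗
7: successors {8}; ¬p there: 8:F. ✗
8: successors {1}; ¬p there: 1:F. ✗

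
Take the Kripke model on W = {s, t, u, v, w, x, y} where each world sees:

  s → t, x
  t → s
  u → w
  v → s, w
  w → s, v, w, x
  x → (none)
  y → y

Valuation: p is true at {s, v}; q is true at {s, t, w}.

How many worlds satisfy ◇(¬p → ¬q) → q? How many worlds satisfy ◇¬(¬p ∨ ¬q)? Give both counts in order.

For ◇(¬p → ¬q) → q:
s: ◇(¬p → ¬q) is T, q is T. ✓
t: ◇(¬p → ¬q) is T, q is T. ✓
u: ◇(¬p → ¬q) is F, q is F. ✓
v: ◇(¬p → ¬q) is T, q is F. ✗
w: ◇(¬p → ¬q) is T, q is T. ✓
x: ◇(¬p → ¬q) is F, q is F. ✓
y: ◇(¬p → ¬q) is T, q is F. ✗
— 5 worlds.
For ◇¬(¬p ∨ ¬q):
s: successors {t, x}; ¬(¬p ∨ ¬q) there: t:F, x:F. ✗
t: successors {s}; ¬(¬p ∨ ¬q) there: s:T. ✓
u: successors {w}; ¬(¬p ∨ ¬q) there: w:F. ✗
v: successors {s, w}; ¬(¬p ∨ ¬q) there: s:T, w:F. ✓
w: successors {s, v, w, x}; ¬(¬p ∨ ¬q) there: s:T, v:F, w:F, x:F. ✓
x: no successors, so ◇¬(¬p ∨ ¬q) fails. ✗
y: successors {y}; ¬(¬p ∨ ¬q) there: y:F. ✗
— 3 worlds.

5 and 3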